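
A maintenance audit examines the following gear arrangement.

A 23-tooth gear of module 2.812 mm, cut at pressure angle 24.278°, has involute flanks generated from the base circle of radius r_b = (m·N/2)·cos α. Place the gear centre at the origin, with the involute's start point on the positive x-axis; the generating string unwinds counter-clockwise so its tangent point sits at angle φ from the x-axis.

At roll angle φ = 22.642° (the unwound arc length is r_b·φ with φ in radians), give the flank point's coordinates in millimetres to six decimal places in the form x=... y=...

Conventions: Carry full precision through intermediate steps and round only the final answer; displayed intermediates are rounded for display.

recognized (one wheel, involute flank): single-mesh tooth geometry, m = 2.812, N = 23
pitch radius r_p = m·N/2 = 2.812·23/2 = 32.338000
base radius r_b = r_p·cos α = 32.338000·cos 24.278° = 29.478067
roll angle φ = 22.642° = 0.39517745 rad
x = r_b·(cos φ + φ·sin φ) = 31.690705
y = r_b·(sin φ − φ·cos φ) = 0.596976

x=31.690705 y=0.596976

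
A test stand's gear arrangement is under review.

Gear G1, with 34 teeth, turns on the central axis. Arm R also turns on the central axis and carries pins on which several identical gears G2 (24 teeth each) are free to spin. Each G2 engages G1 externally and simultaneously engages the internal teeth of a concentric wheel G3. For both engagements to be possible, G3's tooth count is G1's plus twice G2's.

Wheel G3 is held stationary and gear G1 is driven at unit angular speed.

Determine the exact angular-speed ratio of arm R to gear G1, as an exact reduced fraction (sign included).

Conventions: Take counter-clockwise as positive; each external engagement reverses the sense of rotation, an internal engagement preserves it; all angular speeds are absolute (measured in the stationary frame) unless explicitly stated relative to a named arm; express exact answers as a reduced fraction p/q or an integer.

17/58

recognized (axles ride arm R): planetary set, 34/24/82 teeth
ring teeth: 34 + 2·24 = 82
34(ω_sun−ω_arm) = −82(ω_ring−ω_arm),  ω_ring = 0, ω_sun = 1
34(1−ω_arm) = −82(0−ω_arm)  ⇒  116·ω_arm = 34  ⇒  ω_arm = 17/58
ω_out/ω_in = 17/58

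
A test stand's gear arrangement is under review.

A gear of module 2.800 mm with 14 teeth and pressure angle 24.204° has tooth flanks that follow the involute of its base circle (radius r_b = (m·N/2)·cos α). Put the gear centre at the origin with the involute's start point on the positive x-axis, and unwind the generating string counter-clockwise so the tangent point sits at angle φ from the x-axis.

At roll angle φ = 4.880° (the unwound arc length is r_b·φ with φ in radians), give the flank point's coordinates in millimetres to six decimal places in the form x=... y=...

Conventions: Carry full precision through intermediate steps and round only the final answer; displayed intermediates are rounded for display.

recognized (one wheel, involute flank): single-mesh tooth geometry, m = 2.800, N = 14
pitch radius r_p = m·N/2 = 2.800·14/2 = 19.600000
base radius r_b = r_p·cos α = 19.600000·cos 24.204° = 17.876993
roll angle φ = 4.880° = 0.08517207 rad
x = r_b·(cos φ + φ·sin φ) = 17.941718
y = r_b·(sin φ − φ·cos φ) = 0.003679

x=17.941718 y=0.003679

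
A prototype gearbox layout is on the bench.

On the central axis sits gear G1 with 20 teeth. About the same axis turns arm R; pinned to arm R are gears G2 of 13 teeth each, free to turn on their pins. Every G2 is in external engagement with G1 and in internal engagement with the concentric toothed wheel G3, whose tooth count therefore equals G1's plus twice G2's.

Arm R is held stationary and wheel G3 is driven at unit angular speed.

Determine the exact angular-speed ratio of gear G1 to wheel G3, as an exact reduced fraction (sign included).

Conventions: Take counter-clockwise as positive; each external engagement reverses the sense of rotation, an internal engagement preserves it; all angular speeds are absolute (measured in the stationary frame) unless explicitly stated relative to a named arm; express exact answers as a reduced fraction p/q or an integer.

recognized (axles ride arm R): planetary set, 20/13/46 teeth
ring teeth: 20 + 2·13 = 46
20(ω_sun−ω_arm) = −46(ω_ring−ω_arm),  ω_arm = 0, ω_ring = 1
ω_sun = 0 − (46/20)(1−0) = -23/10
ω_out/ω_in = -23/10

-23/10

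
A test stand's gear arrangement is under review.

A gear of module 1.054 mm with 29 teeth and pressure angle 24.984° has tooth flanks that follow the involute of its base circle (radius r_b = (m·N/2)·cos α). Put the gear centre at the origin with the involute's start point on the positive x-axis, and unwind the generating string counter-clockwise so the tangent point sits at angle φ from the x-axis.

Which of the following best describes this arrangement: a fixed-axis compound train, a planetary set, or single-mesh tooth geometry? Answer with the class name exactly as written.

single-mesh tooth geometry

single-mesh involute tooth geometry (29T wheel at module 1.054)
classification: single-mesh tooth geometry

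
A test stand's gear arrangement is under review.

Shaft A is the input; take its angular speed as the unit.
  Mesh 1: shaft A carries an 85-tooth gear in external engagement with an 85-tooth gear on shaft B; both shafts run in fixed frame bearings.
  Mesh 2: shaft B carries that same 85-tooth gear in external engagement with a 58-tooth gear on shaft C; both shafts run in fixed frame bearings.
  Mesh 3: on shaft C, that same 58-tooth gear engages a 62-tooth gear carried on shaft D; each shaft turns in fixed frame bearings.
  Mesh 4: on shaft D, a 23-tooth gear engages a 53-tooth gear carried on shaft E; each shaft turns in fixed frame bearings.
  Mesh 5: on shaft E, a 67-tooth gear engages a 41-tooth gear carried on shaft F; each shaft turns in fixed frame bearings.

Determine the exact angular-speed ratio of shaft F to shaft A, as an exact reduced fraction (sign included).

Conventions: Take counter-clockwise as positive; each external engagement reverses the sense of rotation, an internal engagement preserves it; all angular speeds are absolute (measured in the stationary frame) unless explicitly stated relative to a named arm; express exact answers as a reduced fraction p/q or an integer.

class = fixed-axis compound train [5 meshes; 5 ratios multiply, 5 sense flips]
mesh 1 [85T→85T]: running ratio 1, sense −
mesh 2 [85T→58T]: running ratio 85/58, sense +
mesh 3 [58T→62T]: running ratio 85/62, sense −
mesh 4 [23T→53T]: running ratio 1955/3286, sense +
mesh 5 [67T→41T]: running ratio 130985/134726, sense −
ω_out/ω_in = -130985/134726

-130985/134726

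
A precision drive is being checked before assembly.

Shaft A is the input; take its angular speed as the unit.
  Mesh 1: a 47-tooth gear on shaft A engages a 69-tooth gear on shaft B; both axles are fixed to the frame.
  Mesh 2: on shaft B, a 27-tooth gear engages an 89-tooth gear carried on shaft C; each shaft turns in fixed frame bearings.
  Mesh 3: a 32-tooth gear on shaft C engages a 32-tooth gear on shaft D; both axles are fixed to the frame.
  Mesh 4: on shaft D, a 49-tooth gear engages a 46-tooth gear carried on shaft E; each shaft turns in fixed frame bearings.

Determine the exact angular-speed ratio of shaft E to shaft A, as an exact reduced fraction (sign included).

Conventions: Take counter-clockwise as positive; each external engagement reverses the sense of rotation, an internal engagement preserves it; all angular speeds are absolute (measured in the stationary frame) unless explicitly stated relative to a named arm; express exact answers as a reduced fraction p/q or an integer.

20727/94162

class = fixed-axis compound train [4 meshes; 4 ratios multiply, 4 sense flips]
mesh 1 [47T→69T]: running ratio 47/69, sense −
mesh 2 [27T→89T]: running ratio 423/2047, sense +
mesh 3 [32T→32T]: running ratio 423/2047, sense −
mesh 4 [49T→46T]: running ratio 20727/94162, sense +
ω_out/ω_in = 20727/94162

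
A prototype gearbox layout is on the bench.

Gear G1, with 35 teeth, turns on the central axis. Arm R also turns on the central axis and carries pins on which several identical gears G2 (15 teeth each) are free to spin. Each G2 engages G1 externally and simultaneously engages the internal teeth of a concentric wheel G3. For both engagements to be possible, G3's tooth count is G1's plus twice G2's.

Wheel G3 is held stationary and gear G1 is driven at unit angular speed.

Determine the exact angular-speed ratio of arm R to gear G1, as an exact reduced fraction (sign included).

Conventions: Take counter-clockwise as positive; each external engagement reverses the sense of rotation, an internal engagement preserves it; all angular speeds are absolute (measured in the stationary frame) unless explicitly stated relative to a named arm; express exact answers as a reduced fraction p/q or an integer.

7/20

planetary set (35T centre, 15T on arm, 65T internal) — Willis relation
ring teeth: 35 + 2·15 = 65
35(ω_sun−ω_arm) = −65(ω_ring−ω_arm),  ω_ring = 0, ω_sun = 1
35(1−ω_arm) = −65(0−ω_arm)  ⇒  100·ω_arm = 35  ⇒  ω_arm = 7/20
ω_out/ω_in = 7/20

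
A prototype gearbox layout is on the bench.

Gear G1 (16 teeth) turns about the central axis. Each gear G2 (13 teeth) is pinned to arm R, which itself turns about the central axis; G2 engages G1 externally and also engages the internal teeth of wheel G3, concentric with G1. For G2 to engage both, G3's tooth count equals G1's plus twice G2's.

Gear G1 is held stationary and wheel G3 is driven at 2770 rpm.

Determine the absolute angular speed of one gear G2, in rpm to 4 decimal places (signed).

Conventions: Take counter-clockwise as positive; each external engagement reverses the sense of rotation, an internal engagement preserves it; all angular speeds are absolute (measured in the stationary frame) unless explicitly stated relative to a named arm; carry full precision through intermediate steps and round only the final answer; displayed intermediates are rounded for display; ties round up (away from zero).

+4474.6154 rpm

class = planetary set [G3 = 16+2·13 = 42; Willis about the carrier]
normalise by the input: solve with ω_ring = 1, then scale by 2770 rpm
ring teeth: 16 + 2·13 = 42
16(ω_sun−ω_arm) = −42(ω_ring−ω_arm),  ω_sun = 0, ω_ring = 1
16(0−ω_arm) = −42(1−ω_arm)  ⇒  58·ω_arm = 42  ⇒  ω_arm = 21/29
sun–planet mesh: 16·(0−21/29) = −13·(ω_p−ω_arm)  ⇒  ω_p−ω_arm = 336/377
ω_p = 21/29 + 336/377 = 21/13
scale: ω_p = 21/13 × 2770 rpm = +4474.6154 rpm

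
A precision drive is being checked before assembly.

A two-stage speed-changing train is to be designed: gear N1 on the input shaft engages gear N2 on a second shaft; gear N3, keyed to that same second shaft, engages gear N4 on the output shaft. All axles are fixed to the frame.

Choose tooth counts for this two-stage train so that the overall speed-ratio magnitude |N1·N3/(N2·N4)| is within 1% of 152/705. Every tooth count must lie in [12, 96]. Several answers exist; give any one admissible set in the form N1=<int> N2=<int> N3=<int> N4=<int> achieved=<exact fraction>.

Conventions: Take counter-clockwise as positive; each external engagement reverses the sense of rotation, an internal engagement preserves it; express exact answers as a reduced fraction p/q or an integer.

N1=16 N2=15 N3=19 N4=94 achieved=152/705

class = fixed-axis compound train [2-stage, 152/705 wanted]
target = 152/705 in lowest terms: an exact hit needs N1·N3 = k·152 and N2·N4 = k·705 for one integer k, every count in [12, 96]; additionally prefer no 1:1 stage (N1 ≠ N2, N3 ≠ N4)
k = 1: no 1:1-free in-range split of k·152 and k·705 into factor pairs; take k = 2
k = 2: N1·N3 = 304 = 16·19, N2·N4 = 1410 = 15·94
achieved = 16·19/(15·94) = 152/705; |achieved − target| = 0 ≤ 38/17625 ✓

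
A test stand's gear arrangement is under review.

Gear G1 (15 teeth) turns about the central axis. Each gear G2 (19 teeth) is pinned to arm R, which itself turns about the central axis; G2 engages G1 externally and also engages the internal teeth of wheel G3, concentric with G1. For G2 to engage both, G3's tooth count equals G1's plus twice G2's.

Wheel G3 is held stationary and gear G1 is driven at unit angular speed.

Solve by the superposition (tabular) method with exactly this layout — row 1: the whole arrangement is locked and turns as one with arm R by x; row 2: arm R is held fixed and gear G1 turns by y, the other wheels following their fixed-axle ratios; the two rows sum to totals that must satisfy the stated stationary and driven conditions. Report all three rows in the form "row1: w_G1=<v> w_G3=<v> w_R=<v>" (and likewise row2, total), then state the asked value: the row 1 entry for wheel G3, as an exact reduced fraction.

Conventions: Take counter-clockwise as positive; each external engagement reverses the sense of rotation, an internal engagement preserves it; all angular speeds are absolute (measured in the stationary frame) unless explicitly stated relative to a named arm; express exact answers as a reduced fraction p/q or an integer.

planetary set (15T centre, 19T on arm, 53T internal) — Willis relation
row 1: whole set turns with the arm by x
row 2: sun turns y, ring = −(15/53)·y, arm 0
boundary: total ω_ring = x − (15/53)·y = 0 and total ω_sun = x + y = 1  ⇒  y = 53/68, x = 15/68
row 2 ring = −(15/53)·53/68 = -15/68
totals (row 1 + row 2): sun 15/68 + 53/68 = 1, ring 15/68 + (-15/68) = 0, arm 15/68 + 0 = 15/68
asked cell (row1, ring) = 15/68

row1: w_G1=15/68 w_G3=15/68 w_R=15/68
row2: w_G1=53/68 w_G3=-15/68 w_R=0
total: w_G1=1 w_G3=0 w_R=15/68
asked value: 15/68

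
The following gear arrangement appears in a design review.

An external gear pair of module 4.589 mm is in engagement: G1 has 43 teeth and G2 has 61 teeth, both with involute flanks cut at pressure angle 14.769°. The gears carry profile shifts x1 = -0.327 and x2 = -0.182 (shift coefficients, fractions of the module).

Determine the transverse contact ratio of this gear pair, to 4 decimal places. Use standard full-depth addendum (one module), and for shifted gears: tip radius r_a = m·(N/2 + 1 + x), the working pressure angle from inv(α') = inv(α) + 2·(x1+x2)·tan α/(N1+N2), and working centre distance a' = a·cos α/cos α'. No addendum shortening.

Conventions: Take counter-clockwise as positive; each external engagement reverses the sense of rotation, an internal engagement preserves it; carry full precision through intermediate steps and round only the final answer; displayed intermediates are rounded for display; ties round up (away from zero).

2.4250

topology: single-mesh involute geometry — m = 4.589, 43T/61T pair
base radii: r_b1 = 95.403802, r_b2 = 135.340277
tip radii: r_a1 = 101.751897, r_a2 = 143.718302
inv(α') = inv(14.769°) + 2·(-0.327-0.182)·tan α/(43+61) = 0.00328442  ⇒  α' = 12.20850°
a' = a·cos α / cos α' = 238.6280·cos 14.769°/cos 12.20850° = 236.083209
action lengths: √(r_a1²−r_b1²) = 35.377439, √(r_a2²−r_b2²) = 48.352454
base pitch p_b = π·m·cos α = 13.940460
CR = (35.377439 + 48.352454 − 236.083209·sin 12.20850°)/13.940460 = 2.424987
contact ratio ≈ 2.4250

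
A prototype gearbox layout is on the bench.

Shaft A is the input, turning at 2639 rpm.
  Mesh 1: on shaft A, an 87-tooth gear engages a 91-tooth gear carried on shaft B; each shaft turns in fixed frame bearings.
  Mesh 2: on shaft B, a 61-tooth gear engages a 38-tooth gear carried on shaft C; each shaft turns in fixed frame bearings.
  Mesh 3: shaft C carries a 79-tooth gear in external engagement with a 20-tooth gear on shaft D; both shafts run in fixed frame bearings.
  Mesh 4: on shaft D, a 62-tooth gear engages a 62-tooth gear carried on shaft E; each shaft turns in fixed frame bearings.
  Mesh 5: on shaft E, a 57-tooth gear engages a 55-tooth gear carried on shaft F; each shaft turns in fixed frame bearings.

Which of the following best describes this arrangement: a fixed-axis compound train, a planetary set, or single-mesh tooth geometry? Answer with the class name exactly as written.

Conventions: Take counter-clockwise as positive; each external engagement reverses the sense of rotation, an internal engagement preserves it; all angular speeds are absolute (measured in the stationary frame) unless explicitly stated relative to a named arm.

class = fixed-axis compound train [5 meshes; 5 ratios multiply, 5 sense flips]
classification: fixed-axis compound train

fixed-axis compound train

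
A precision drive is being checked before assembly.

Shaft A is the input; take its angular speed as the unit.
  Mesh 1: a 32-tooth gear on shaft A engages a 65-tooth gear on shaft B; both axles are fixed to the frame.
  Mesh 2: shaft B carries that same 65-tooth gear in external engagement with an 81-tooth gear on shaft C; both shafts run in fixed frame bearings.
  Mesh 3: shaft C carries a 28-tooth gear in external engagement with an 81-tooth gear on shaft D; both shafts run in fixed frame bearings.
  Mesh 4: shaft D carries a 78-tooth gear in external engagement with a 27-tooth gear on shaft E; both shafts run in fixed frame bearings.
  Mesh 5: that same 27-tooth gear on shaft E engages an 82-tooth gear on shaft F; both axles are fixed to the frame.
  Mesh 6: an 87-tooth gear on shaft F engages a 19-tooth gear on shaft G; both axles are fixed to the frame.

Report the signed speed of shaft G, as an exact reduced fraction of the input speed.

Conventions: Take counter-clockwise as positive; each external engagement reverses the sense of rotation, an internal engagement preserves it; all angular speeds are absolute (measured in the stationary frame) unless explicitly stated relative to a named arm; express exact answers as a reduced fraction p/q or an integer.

6-mesh fixed-axis compound train (all bearings frame-fixed)
mesh 1 [32T→65T]: |ω|/ω_in = 1×32/65 = 32/65, sense flips to −
mesh 2 [65T→81T]: |ω|/ω_in = (32/65)×65/81 = 32/81, sense flips to +
mesh 3 [28T→81T]: |ω|/ω_in = (32/81)×28/81 = 896/6561, sense flips to −
mesh 4 [78T→27T]: |ω|/ω_in = (896/6561)×78/27 = 23296/59049, sense flips to +
mesh 5 [27T→82T]: |ω|/ω_in = (23296/59049)×27/82 = 11648/89667, sense flips to −
mesh 6 [87T→19T]: |ω|/ω_in = (11648/89667)×87/19 = 337792/567891, sense flips to +
signed output speed (× input speed) = 337792/567891

337792/567891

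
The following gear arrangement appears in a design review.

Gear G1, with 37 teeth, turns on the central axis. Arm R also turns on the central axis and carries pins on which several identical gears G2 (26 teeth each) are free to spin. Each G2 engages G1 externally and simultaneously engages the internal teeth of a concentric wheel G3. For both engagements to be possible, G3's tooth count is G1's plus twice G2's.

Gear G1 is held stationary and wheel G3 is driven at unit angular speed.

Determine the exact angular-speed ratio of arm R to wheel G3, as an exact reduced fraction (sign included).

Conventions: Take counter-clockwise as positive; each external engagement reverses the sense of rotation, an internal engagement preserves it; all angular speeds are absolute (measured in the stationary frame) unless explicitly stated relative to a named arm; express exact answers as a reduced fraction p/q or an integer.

planetary set (37T centre, 26T on arm, 89T internal) — Willis relation
ring teeth: 37 + 2·26 = 89
37(ω_sun−ω_arm) = −89(ω_ring−ω_arm),  ω_sun = 0, ω_ring = 1
37(0−ω_arm) = −89(1−ω_arm)  ⇒  126·ω_arm = 89  ⇒  ω_arm = 89/126
ω_out/ω_in = 89/126

89/126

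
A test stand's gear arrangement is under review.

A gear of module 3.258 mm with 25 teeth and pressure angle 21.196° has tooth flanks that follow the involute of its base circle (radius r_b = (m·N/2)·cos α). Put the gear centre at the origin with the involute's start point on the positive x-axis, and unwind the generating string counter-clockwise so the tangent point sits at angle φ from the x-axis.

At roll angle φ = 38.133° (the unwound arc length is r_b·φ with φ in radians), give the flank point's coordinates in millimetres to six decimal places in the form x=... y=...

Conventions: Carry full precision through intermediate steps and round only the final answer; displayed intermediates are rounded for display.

x=45.470761 y=3.568559

topology: single-mesh involute geometry — m = 3.258, N = 25
pitch radius r_p = m·N/2 = 3.258·25/2 = 40.725000
base radius r_b = r_p·cos α = 40.725000·cos 21.196° = 37.969915
roll angle φ = 38.133° = 0.66554640 rad
x = r_b·(cos φ + φ·sin φ) = 45.470761
y = r_b·(sin φ − φ·cos φ) = 3.568559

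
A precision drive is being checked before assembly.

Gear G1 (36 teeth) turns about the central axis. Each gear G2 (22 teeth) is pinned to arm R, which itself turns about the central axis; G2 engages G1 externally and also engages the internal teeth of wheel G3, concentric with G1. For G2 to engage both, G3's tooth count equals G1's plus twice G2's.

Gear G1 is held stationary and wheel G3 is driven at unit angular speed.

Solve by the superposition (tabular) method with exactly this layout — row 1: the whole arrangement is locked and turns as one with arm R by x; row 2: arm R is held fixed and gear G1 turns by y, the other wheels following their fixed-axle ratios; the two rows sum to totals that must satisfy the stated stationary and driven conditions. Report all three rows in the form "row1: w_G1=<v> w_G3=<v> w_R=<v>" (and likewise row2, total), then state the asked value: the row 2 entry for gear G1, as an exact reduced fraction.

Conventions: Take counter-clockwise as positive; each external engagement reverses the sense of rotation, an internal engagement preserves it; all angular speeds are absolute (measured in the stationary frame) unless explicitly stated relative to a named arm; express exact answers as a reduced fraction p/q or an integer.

planetary set (36T centre, 22T on arm, 80T internal) — Willis relation
row 1 — lock + rotate with arm: ω_sun = ω_ring = ω_arm = x
row 2: sun turns y, ring = −(36/80)·y, arm 0
boundary: total ω_sun = x + y = 0 and total ω_ring = x − (36/80)·y = 1  ⇒  y = -20/29, x = 20/29
row 2 ring = −(36/80)·(-20/29) = 9/29
totals (row 1 + row 2): sun 20/29 + (-20/29) = 0, ring 20/29 + 9/29 = 1, arm 20/29 + 0 = 20/29
asked cell (row2, sun) = -20/29

row1: w_G1=20/29 w_G3=20/29 w_R=20/29
row2: w_G1=-20/29 w_G3=9/29 w_R=0
total: w_G1=0 w_G3=1 w_R=20/29
asked value: -20/29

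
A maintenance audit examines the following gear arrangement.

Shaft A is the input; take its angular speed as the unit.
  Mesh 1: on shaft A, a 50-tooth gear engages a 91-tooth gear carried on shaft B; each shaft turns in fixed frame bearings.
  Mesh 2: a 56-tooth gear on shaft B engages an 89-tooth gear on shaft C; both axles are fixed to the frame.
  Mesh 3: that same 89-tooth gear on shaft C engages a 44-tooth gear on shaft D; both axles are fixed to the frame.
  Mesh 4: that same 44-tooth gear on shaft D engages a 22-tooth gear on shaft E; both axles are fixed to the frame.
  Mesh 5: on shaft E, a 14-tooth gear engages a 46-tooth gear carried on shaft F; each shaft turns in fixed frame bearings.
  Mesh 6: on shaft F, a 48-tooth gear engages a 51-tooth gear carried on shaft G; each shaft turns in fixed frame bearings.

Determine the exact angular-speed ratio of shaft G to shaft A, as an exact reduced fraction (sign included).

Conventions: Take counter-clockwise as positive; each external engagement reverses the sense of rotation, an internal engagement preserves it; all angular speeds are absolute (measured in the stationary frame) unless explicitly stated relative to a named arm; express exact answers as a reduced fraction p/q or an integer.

22400/55913

class = fixed-axis compound train [6 meshes; 6 ratios multiply, 6 sense flips]
mesh 1 [50T→91T]: running ratio 50/91, sense −
mesh 2 [56T→89T]: running ratio 400/1157, sense +
mesh 3 [89T→44T]: running ratio 100/143, sense −
mesh 4 [44T→22T]: running ratio 200/143, sense +
mesh 5 [14T→46T]: running ratio 1400/3289, sense −
mesh 6 [48T→51T]: running ratio 22400/55913, sense +
ω_out/ω_in = 22400/55913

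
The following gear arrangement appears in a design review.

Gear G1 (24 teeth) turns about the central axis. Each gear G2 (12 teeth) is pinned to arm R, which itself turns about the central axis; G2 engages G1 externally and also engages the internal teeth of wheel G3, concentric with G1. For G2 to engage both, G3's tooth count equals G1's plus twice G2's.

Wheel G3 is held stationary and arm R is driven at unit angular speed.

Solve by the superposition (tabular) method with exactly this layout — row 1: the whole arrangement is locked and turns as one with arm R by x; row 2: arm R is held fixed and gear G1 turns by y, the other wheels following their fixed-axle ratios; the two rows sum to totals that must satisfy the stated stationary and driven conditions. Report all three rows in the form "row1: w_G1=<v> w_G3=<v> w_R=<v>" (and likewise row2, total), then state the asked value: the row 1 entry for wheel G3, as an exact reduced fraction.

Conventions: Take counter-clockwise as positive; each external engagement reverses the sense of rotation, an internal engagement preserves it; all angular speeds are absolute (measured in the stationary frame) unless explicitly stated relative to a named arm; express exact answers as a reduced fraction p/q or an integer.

recognized (axles ride arm R): planetary set, 24/12/48 teeth
row 1 (train locked, turned with arm): all members turn x
row 2 — arm fixed, fixed-axis ratios: sun y, ring −(24/48)·y, arm 0
boundary: total ω_ring = x − (24/48)·y = 0 and total ω_arm = x = 1  ⇒  y = 2, x = 1
row 2 ring = −(24/48)·2 = -1
totals (row 1 + row 2): sun 1 + 2 = 3, ring 1 + (-1) = 0, arm 1 + 0 = 1
asked cell (row1, ring) = 1

row1: w_G1=1 w_G3=1 w_R=1
row2: w_G1=2 w_G3=-1 w_R=0
total: w_G1=3 w_G3=0 w_R=1
asked value: 1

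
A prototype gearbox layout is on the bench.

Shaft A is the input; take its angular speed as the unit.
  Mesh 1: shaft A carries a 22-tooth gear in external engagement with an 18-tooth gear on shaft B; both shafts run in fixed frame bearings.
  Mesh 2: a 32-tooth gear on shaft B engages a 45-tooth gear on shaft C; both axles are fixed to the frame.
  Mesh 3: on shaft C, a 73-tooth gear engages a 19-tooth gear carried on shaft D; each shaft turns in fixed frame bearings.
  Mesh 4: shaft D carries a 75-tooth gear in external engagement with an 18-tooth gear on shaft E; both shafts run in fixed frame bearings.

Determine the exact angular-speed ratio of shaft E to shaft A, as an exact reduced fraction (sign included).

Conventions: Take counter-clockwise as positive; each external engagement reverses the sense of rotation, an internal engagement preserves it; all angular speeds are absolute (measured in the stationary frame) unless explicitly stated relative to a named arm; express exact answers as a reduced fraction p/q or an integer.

64240/4617

class = fixed-axis compound train [4 meshes; 4 ratios multiply, 4 sense flips]
mesh 1 [22T→18T]: running ratio 11/9, sense −
mesh 2 [32T→45T]: running ratio 352/405, sense +
mesh 3 [73T→19T]: running ratio 25696/7695, sense −
mesh 4 [75T→18T]: running ratio 64240/4617, sense +
ω_out/ω_in = 64240/4617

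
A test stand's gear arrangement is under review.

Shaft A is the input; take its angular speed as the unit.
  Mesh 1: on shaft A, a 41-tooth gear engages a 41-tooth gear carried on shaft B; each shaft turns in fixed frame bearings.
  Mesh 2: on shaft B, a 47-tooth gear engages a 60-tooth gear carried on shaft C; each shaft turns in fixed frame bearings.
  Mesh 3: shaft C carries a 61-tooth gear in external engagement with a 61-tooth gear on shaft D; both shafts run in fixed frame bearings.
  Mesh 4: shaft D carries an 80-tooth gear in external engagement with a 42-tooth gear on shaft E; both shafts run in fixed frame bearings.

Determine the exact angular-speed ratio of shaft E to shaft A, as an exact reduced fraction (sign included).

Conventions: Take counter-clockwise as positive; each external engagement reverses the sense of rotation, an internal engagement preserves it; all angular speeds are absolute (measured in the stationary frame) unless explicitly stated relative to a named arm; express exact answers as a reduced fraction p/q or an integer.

94/63

class = fixed-axis compound train [4 meshes; 4 ratios multiply, 4 sense flips]
mesh 1 [41T→41T]: running ratio 1, sense −
mesh 2 [47T→60T]: running ratio 47/60, sense +
mesh 3 [61T→61T]: running ratio 47/60, sense −
mesh 4 [80T→42T]: running ratio 94/63, sense +
ω_out/ω_in = 94/63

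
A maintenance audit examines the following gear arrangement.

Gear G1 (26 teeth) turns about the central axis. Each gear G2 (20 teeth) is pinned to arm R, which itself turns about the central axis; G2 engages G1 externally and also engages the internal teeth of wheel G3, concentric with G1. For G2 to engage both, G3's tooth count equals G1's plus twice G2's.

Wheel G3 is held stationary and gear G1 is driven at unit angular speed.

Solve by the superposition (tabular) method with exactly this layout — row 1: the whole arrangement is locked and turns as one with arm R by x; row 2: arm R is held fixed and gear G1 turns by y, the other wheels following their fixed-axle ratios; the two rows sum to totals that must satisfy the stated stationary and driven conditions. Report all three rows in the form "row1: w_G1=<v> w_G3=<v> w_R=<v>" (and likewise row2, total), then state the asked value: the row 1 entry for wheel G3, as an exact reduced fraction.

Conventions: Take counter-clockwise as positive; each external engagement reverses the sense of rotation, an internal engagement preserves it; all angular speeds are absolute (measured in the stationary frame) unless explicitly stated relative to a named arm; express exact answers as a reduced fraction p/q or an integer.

planetary set (26T centre, 20T on arm, 66T internal) — Willis relation
row 1: whole set turns with the arm by x
row 2: sun turns y, ring = −(26/66)·y, arm 0
boundary: total ω_ring = x − (26/66)·y = 0 and total ω_sun = x + y = 1  ⇒  y = 33/46, x = 13/46
row 2 ring = −(26/66)·33/46 = -13/46
totals (row 1 + row 2): sun 13/46 + 33/46 = 1, ring 13/46 + (-13/46) = 0, arm 13/46 + 0 = 13/46
asked cell (row1, ring) = 13/46

row1: w_G1=13/46 w_G3=13/46 w_R=13/46
row2: w_G1=33/46 w_G3=-13/46 w_R=0
total: w_G1=1 w_G3=0 w_R=13/46
asked value: 13/46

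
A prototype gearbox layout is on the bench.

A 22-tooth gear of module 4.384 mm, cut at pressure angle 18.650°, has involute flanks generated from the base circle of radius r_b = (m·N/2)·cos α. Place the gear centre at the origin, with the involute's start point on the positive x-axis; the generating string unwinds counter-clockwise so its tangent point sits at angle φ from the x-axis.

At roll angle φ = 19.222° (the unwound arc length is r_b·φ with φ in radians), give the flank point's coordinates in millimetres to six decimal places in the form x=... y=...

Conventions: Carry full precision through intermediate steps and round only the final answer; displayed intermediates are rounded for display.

single-mesh involute tooth geometry (22T wheel at module 4.384)
pitch radius r_p = m·N/2 = 4.384·22/2 = 48.224000
base radius r_b = r_p·cos α = 48.224000·cos 18.650° = 45.691744
roll angle φ = 19.222° = 0.33548719 rad
x = r_b·(cos φ + φ·sin φ) = 48.191183
y = r_b·(sin φ − φ·cos φ) = 0.568654

x=48.191183 y=0.568654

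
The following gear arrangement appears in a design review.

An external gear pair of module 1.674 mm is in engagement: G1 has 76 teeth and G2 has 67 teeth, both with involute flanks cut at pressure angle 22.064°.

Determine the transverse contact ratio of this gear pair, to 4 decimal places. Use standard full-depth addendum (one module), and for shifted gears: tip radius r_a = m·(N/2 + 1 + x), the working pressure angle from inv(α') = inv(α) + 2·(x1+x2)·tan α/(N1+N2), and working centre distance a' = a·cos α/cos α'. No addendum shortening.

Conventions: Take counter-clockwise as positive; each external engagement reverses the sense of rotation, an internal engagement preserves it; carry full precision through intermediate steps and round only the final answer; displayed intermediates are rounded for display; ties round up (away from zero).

class = single-mesh tooth geometry [involute pair 76T × 67T, m = 1.674]
base radii: r_b1 = 58.953365, r_b2 = 51.972045
tip radii: r_a1 = 65.286000, r_a2 = 57.753000
no profile shift: α' = α, a' = a
action lengths: √(r_a1²−r_b1²) = 28.049288, √(r_a2²−r_b2²) = 25.185621
base pitch p_b = π·m·cos α = 4.873880
CR = (28.049288 + 25.185621 − 119.691000·sin 22.06400°)/4.873880 = 1.697608
contact ratio ≈ 1.6976

1.6976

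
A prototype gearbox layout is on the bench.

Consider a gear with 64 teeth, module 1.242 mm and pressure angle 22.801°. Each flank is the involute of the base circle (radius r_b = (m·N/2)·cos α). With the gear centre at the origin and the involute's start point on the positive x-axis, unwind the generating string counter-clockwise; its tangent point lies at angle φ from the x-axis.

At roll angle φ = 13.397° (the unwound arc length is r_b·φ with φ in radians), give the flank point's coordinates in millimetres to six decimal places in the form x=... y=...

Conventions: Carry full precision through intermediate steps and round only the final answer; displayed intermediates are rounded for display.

x=37.626167 y=0.155272

single-mesh involute tooth geometry (64T wheel at module 1.242)
pitch radius r_p = m·N/2 = 1.242·64/2 = 39.744000
base radius r_b = r_p·cos α = 39.744000·cos 22.801° = 36.638260
roll angle φ = 13.397° = 0.23382176 rad
x = r_b·(cos φ + φ·sin φ) = 37.626167
y = r_b·(sin φ − φ·cos φ) = 0.155272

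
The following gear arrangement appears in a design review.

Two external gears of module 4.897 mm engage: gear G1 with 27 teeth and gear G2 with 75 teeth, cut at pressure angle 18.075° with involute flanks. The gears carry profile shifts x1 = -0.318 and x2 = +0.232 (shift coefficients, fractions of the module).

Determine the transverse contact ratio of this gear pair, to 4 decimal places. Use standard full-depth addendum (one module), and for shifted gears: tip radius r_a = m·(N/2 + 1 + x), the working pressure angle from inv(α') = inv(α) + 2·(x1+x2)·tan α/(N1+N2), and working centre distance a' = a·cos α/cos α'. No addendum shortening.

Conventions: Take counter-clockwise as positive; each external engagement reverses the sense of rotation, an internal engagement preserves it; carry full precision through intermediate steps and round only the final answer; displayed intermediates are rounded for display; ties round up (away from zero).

1.8870

single-mesh involute tooth geometry (27T engaging 75T at module 4.897)
base radii: r_b1 = 62.847075, r_b2 = 174.575210
tip radii: r_a1 = 69.449254, r_a2 = 189.670604
inv(α') = inv(18.075°) + 2·(-0.318+0.232)·tan α/(27+75) = 0.01034890  ⇒  α' = 17.77363°
a' = a·cos α / cos α' = 249.7470·cos 18.075°/cos 17.77363° = 249.322446
action lengths: √(r_a1²−r_b1²) = 29.554086, √(r_a2²−r_b2²) = 74.151428
base pitch p_b = π·m·cos α = 14.625179
CR = (29.554086 + 74.151428 − 249.322446·sin 17.77363°)/14.625179 = 1.887025
contact ratio ≈ 1.8870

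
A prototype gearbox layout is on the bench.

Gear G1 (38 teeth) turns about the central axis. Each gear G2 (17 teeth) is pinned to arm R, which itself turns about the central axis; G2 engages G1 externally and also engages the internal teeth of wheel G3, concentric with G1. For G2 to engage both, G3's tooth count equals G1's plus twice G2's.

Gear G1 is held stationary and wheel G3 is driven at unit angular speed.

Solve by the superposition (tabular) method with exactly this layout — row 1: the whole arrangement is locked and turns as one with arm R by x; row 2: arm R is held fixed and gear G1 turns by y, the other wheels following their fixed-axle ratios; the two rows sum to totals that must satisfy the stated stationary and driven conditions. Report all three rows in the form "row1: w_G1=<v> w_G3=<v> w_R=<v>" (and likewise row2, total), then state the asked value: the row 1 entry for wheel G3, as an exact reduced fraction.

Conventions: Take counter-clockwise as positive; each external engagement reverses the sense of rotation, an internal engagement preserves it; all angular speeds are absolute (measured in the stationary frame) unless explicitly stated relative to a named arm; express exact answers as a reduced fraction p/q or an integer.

row1: w_G1=36/55 w_G3=36/55 w_R=36/55
row2: w_G1=-36/55 w_G3=19/55 w_R=0
total: w_G1=0 w_G3=1 w_R=36/55
asked value: 36/55

recognized (axles ride arm R): planetary set, 38/17/72 teeth
superposition row 1 [locked train]: every member turns x
row 2: sun turns y, ring = −(38/72)·y, arm 0
boundary: total ω_sun = x + y = 0 and total ω_ring = x − (38/72)·y = 1  ⇒  y = -36/55, x = 36/55
row 2 ring = −(38/72)·(-36/55) = 19/55
totals (row 1 + row 2): sun 36/55 + (-36/55) = 0, ring 36/55 + 19/55 = 1, arm 36/55 + 0 = 36/55
asked cell (row1, ring) = 36/55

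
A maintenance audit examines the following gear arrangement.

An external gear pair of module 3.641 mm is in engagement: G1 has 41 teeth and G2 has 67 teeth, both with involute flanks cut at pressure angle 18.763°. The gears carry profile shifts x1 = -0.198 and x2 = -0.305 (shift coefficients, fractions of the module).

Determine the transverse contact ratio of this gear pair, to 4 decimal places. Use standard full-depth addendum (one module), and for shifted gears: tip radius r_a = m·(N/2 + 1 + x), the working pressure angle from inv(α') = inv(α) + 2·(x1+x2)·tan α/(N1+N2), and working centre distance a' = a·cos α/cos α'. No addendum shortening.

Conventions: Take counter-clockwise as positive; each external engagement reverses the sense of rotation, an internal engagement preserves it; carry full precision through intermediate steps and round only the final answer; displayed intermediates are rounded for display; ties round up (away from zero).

1.9805

class = single-mesh tooth geometry [involute pair 41T × 67T, m = 3.641]
base radii: r_b1 = 70.673893, r_b2 = 115.491483
tip radii: r_a1 = 77.560582, r_a2 = 124.503995
inv(α') = inv(18.763°) + 2·(-0.198-0.305)·tan α/(41+67) = 0.00906688  ⇒  α' = 17.02581°
a' = a·cos α / cos α' = 196.6140·cos 18.763°/cos 17.02581° = 194.698430
action lengths: √(r_a1²−r_b1²) = 31.950661, √(r_a2²−r_b2²) = 46.507656
base pitch p_b = π·m·cos α = 10.830663
CR = (31.950661 + 46.507656 − 194.698430·sin 17.02581°)/10.830663 = 1.980502
contact ratio ≈ 1.9805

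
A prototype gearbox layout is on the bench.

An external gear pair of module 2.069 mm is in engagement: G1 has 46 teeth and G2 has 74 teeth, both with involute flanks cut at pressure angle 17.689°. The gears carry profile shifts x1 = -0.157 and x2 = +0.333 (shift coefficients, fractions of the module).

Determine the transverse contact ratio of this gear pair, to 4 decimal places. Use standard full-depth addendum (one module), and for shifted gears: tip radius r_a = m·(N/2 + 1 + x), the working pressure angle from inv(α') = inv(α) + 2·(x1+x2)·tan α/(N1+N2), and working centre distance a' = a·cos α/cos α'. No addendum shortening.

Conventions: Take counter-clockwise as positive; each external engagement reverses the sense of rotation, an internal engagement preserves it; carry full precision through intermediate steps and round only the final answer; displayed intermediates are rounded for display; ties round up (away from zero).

1.8925

topology: single-mesh involute geometry — m = 2.069, 46T/74T pair
base radii: r_b1 = 45.337079, r_b2 = 72.933561
tip radii: r_a1 = 49.331167, r_a2 = 79.310977
inv(α') = inv(17.689°) + 2·(-0.157+0.333)·tan α/(46+74) = 0.01113342  ⇒  α' = 18.20004°
a' = a·cos α / cos α' = 124.1400·cos 17.689°/cos 18.20004° = 124.499100
action lengths: √(r_a1²−r_b1²) = 19.445136, √(r_a2²−r_b2²) = 31.159697
base pitch p_b = π·m·cos α = 6.192636
CR = (19.445136 + 31.159697 − 124.499100·sin 18.20004°)/6.192636 = 1.892464
contact ratio ≈ 1.8925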